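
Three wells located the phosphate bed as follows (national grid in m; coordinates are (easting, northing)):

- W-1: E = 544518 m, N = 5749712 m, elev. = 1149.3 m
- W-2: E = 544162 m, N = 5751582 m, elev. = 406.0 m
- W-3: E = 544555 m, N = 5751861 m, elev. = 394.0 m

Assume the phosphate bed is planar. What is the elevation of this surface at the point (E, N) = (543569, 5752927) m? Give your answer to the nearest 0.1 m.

Let the plane be z = a·E + b·N + c.
W-2−W-1: −356a + 1870b = −743.3;  W-3−W-1: 37a + 2149b = −755.3.
Solving gives a = 0.221689238, b = −0.355282690.
Then c = 1149.3 − a·544518 − b·5749712 = 1923208.67.
At (543569, 5752927): z = 120503.4 − 2043915.4 + 1923208.67 = -203.3 m.

-203.3 m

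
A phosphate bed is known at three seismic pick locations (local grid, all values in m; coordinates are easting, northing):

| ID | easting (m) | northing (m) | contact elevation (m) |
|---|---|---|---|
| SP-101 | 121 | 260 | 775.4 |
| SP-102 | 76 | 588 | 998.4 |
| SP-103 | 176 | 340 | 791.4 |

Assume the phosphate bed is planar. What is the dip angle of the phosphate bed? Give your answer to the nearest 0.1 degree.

Two edge vectors: SP-101→SP-102 = (-45, 328, 223), SP-101→SP-103 = (55, 80, 16).
Normal n = (SP-101→SP-102) × (SP-101→SP-103) = (-12592, 12985, -21640).
So ∂z/∂easting = −n_x/n_z = −0.58189 and ∂z/∂northing = −n_y/n_z = 0.60005.
Gradient magnitude |∇z| = √(a² + b²) = √(0.33859 + 0.36006) = 0.83585.
True dip = arctan(0.83585) = 39.9°, dipping toward SE (azimuth ≈ 136°).

39.9°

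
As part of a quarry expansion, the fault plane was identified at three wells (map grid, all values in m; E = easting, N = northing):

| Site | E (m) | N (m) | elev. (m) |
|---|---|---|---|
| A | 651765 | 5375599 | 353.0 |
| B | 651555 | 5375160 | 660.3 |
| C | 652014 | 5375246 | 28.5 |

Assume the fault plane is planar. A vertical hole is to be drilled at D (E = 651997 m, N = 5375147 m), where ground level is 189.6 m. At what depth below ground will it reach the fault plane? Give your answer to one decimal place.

Let the plane be z = a·E + b·N + c.
B−A: −210a − 439b = 307.3;  C−A: 249a − 353b = −324.5.
Solving gives a = −1.367918840, b = −0.045642468.
Then c = 353 − a·651765 − b·5375599 = 1137270.23.
At (651997, 5375147): z_contact = −891878.98 − 245334.98 + 1137270.23 = 56.27 m.
Depth below ground = 189.6 − 56.27 = 133.3 m.

133.3 m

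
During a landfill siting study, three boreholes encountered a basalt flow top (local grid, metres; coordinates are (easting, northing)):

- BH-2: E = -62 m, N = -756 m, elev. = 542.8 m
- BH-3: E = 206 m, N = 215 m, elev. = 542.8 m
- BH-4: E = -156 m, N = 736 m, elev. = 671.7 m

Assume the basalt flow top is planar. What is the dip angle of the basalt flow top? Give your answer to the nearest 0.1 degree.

Two edge vectors: BH-2→BH-3 = (268, 971, 0), BH-2→BH-4 = (-94, 1492, 128.9).
Normal n = (BH-2→BH-3) × (BH-2→BH-4) = (125161.9, -34545.2, 491130).
So ∂z/∂E = −n_x/n_z = −0.25484 and ∂z/∂N = −n_y/n_z = 0.07034.
Gradient magnitude |∇z| = √(a² + b²) = √(0.06495 + 0.00495) = 0.26437.
True dip = arctan(0.26437) = 14.8°, dipping toward ESE (azimuth ≈ 105°).

14.8°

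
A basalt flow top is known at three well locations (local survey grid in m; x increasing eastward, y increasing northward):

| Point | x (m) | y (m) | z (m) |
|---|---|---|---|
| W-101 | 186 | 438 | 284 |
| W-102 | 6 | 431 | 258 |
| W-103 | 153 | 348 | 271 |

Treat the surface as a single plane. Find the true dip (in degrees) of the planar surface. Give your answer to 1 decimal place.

9.6°

Two edge vectors: W-101→W-102 = (-180, -7, -26), W-101→W-103 = (-33, -90, -13).
Normal n = (W-101→W-102) × (W-101→W-103) = (-2249, -1482, 15969).
So ∂z/∂x = −n_x/n_z = 0.14084 and ∂z/∂y = −n_y/n_z = 0.09280.
Gradient magnitude |∇z| = √(a² + b²) = √(0.01983 + 0.00861) = 0.16866.
True dip = arctan(0.16866) = 9.6°, dipping toward WSW (azimuth ≈ 237°).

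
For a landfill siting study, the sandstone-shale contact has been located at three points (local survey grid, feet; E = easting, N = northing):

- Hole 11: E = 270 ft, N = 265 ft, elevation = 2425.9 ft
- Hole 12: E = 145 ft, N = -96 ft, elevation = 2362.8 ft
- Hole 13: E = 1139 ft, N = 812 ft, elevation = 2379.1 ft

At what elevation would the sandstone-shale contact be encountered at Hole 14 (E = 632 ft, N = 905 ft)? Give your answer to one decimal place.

2508.3 ft

Let the plane be z = a·E + b·N + c.
Hole 12−Hole 11: −125a − 361b = −63.1;  Hole 13−Hole 11: 869a + 547b = −46.8.
Solving gives a = −0.209553, b = 0.247352.
Then c = 2425.9 − a·270 − b·265 = 2416.93.
At (632, 905): z = −132.4 + 223.9 + 2416.93 = 2508.3 ft.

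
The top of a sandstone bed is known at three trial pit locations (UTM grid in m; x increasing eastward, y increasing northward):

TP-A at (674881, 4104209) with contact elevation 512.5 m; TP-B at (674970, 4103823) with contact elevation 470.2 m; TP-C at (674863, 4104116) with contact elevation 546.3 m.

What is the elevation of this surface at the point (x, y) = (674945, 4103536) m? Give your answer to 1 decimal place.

Let the plane be z = a·x + b·y + c.
TP-B−TP-A: 89a − 386b = −42.3;  TP-C−TP-A: −18a − 93b = 33.8.
Solving gives a = −1.115316913, b = −0.147573071.
Then c = 512.5 − a·674881 − b·4104209 = 1358889.42.
At (674945, 4103536): z = −752777.6 − 605571.4 + 1358889.42 = 540.4 m.

540.4 m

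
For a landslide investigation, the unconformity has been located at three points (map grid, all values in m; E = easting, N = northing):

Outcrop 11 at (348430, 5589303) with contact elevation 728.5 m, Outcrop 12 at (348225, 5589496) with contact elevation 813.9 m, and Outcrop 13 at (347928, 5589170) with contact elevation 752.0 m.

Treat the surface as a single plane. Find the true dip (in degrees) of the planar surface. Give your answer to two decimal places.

Let the plane be z = a·E + b·N + c.
Outcrop 12−Outcrop 11: −205a + 193b = 85.4;  Outcrop 13−Outcrop 11: −502a − 133b = 23.5.
Solving gives a = −0.12802, b = 0.30651.
Gradient magnitude |∇z| = √(a² + b²) = √(0.01639 + 0.09395) = 0.33217.
True dip = arctan(0.33217) = 18.37°, dipping toward SSE (azimuth ≈ 157°).

18.37°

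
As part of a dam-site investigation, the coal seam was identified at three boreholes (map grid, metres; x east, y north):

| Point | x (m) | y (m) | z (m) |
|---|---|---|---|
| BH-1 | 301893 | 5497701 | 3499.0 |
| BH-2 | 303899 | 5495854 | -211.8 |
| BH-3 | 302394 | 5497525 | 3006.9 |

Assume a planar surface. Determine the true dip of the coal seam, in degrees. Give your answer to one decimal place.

Let the plane be z = a·x + b·y + c.
BH-2−BH-1: 2006a − 1847b = −3710.8;  BH-3−BH-1: 501a − 176b = −492.1.
Solving gives a = −0.44699, b = 1.52363.
Gradient magnitude |∇z| = √(a² + b²) = √(0.19980 + 2.32144) = 1.58784.
True dip = arctan(1.58784) = 57.8°, dipping toward SSE (azimuth ≈ 164°).

57.8°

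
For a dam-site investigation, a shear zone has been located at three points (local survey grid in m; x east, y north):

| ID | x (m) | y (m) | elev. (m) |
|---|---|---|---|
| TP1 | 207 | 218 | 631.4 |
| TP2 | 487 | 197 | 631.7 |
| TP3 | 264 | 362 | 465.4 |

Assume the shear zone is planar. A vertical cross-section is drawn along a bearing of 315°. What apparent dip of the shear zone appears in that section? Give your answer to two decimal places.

Two edge vectors: TP1→TP2 = (280, -21, 0.3), TP1→TP3 = (57, 144, -166).
Normal n = (TP1→TP2) × (TP1→TP3) = (3442.8, 46497.1, 41517).
So ∂z/∂x = −n_x/n_z = −0.08293 and ∂z/∂y = −n_y/n_z = −1.11995.
Unit vector along 315° is (sin 315°, cos 315°) = (-0.7071, 0.7071).
Slope in that direction = a·(-0.7071) + b·(0.7071) = −0.73329.
Apparent dip = arctan|0.73329| = 36.25° (true dip is 48.3°, so apparent ≤ true as expected).

36.25°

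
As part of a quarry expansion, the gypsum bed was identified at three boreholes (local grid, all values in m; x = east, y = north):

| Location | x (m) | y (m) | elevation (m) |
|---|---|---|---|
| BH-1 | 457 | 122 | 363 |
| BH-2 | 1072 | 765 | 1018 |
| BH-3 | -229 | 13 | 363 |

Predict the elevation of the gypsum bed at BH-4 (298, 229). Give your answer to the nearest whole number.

Let the plane be z = a·x + b·y + c.
BH-2−BH-1: 615a + 643b = 655;  BH-3−BH-1: −686a − 109b = 0.
Solving gives a = −0.19086, b = 1.20121.
Then c = 363 − a·457 − b·122 = 303.68.
At (298, 229): z = −56.9 + 275.1 + 303.68 = 521.9 m.

522 m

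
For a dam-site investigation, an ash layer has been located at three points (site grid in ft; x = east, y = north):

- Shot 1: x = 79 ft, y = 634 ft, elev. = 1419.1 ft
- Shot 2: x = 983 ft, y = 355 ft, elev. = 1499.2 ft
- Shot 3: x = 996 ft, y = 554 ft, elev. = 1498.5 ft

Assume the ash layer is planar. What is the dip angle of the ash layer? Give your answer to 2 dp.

4.93°

Two edge vectors: Shot 1→Shot 2 = (904, -279, 80.1), Shot 1→Shot 3 = (917, -80, 79.4).
Normal n = (Shot 1→Shot 2) × (Shot 1→Shot 3) = (-15744.6, 1674.1, 183523).
So ∂z/∂x = −n_x/n_z = 0.08579 and ∂z/∂y = −n_y/n_z = −0.00912.
Gradient magnitude |∇z| = √(a² + b²) = √(0.00736 + 0.00008) = 0.08627.
True dip = arctan(0.08627) = 4.93°, dipping toward W (azimuth ≈ 276°).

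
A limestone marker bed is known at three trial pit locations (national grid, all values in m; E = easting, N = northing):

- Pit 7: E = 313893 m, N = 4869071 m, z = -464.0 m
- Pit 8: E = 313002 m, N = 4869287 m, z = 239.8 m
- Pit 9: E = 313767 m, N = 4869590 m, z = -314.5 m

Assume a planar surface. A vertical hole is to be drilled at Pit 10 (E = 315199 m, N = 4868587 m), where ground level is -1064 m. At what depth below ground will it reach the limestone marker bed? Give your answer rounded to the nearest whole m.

Two edge vectors: Pit 7→Pit 8 = (-891, 216, 703.8), Pit 7→Pit 9 = (-126, 519, 149.5).
Normal n = (Pit 7→Pit 8) × (Pit 7→Pit 9) = (-332980.2, 44525.7, -435213).
So ∂z/∂E = −n_x/n_z = −0.76509709 and ∂z/∂N = −n_y/n_z = 0.10230784.
Intercept c from Pit 7: -464 + 240158.62 − 498144.11 = −258449.49.
At (315199, 4868587): z_contact = −241157.8 + 498094.6 − 258449.49 = -1512.7 m.
Depth below ground = -1064 − (-1512.7) = 449 m.

449 m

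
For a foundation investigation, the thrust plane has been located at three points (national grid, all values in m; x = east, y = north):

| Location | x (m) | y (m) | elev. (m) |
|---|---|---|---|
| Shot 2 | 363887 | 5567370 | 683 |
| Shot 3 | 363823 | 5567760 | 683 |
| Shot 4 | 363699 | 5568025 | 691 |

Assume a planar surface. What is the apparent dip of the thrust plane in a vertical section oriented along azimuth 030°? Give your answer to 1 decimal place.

3.7°

Let the plane be z = a·x + b·y + c.
Shot 3−Shot 2: −64a + 390b = 0;  Shot 4−Shot 2: −188a + 655b = 8.
Solving gives a = −0.09936, b = −0.01631.
Unit vector along 030° is (sin 30°, cos 30°) = (0.5000, 0.8660).
Slope in that direction = a·(0.5000) + b·(0.8660) = −0.06380.
Apparent dip = arctan|0.06380| = 3.7° (true dip is 5.7°, so apparent ≤ true as expected).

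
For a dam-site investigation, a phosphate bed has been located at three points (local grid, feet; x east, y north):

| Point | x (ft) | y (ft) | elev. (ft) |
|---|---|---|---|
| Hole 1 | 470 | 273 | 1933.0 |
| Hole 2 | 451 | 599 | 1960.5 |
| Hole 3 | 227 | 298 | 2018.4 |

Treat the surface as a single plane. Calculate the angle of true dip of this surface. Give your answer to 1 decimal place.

19.3°

Two edge vectors: Hole 1→Hole 2 = (-19, 326, 27.5), Hole 1→Hole 3 = (-243, 25, 85.4).
Normal n = (Hole 1→Hole 2) × (Hole 1→Hole 3) = (27152.9, -5059.9, 78743).
So ∂z/∂x = −n_x/n_z = −0.34483 and ∂z/∂y = −n_y/n_z = 0.06426.
Gradient magnitude |∇z| = √(a² + b²) = √(0.11891 + 0.00413) = 0.35077.
True dip = arctan(0.35077) = 19.3°, dipping toward E (azimuth ≈ 101°).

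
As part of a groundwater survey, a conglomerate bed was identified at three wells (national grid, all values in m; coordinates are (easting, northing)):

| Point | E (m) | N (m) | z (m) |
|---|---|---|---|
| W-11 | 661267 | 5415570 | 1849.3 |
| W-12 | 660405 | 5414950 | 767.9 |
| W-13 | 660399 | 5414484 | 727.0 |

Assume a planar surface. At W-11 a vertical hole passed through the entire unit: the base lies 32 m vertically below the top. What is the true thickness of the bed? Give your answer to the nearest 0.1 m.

Two edge vectors: W-11→W-12 = (-862, -620, -1081.4), W-11→W-13 = (-868, -1086, -1122.3).
Normal n = (W-11→W-12) × (W-11→W-13) = (-478574.4, -28767.4, 397972).
So ∂z/∂E = −n_x/n_z = 1.20253 and ∂z/∂N = −n_y/n_z = 0.07228.
|∇z| = √(a²+b²) = 1.20470, so dip δ = arctan(1.20470) = 50.30°.
True thickness = vertical thickness × cos δ = 32 × cos 50.30° = 20.4 m.

20.4 m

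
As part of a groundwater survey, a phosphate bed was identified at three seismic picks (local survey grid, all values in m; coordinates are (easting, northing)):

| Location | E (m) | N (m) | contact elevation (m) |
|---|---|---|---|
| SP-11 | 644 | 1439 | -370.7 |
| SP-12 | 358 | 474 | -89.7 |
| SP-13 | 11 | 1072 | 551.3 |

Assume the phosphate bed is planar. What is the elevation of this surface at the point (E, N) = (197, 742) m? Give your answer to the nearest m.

Two edge vectors: SP-11→SP-12 = (-286, -965, 281), SP-11→SP-13 = (-633, -367, 922).
Normal n = (SP-11→SP-12) × (SP-11→SP-13) = (-786603, 85819, -505883).
So ∂z/∂E = −n_x/n_z = −1.55491 and ∂z/∂N = −n_y/n_z = 0.16964.
Intercept c from SP-11: -370.7 + 1001.36 − 244.11 = 386.55.
At (197, 742): z = −306.3 + 125.9 + 386.55 = 206.1 m.

206 m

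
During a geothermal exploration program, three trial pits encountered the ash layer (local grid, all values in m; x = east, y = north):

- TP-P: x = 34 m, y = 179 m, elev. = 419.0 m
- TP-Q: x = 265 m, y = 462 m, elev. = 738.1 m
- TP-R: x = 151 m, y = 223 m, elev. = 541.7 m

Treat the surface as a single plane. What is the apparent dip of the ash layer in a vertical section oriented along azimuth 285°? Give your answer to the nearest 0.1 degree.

Let the plane be z = a·x + b·y + c.
TP-Q−TP-P: 231a + 283b = 319.1;  TP-R−TP-P: 117a + 44b = 122.7.
Solving gives a = 0.90137, b = 0.39182.
Unit vector along 285° is (sin 285°, cos 285°) = (-0.9659, 0.2588).
Slope in that direction = a·(-0.9659) + b·(0.2588) = −0.76925.
Apparent dip = arctan|0.76925| = 37.6° (true dip is 44.5°, so apparent ≤ true as expected).

37.6°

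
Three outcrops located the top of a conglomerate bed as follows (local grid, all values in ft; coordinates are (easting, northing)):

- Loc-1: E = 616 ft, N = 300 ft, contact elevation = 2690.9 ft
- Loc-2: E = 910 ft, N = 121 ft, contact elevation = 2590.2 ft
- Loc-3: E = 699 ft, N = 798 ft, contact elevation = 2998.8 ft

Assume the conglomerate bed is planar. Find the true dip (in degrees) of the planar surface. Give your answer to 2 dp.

31.55°

Two edge vectors: Loc-1→Loc-2 = (294, -179, -100.7), Loc-1→Loc-3 = (83, 498, 307.9).
Normal n = (Loc-1→Loc-2) × (Loc-1→Loc-3) = (-4965.5, -98880.7, 161269).
So ∂z/∂E = −n_x/n_z = 0.03079 and ∂z/∂N = −n_y/n_z = 0.61314.
Gradient magnitude |∇z| = √(a² + b²) = √(0.00095 + 0.37594) = 0.61391.
True dip = arctan(0.61391) = 31.55°, dipping toward S (azimuth ≈ 183°).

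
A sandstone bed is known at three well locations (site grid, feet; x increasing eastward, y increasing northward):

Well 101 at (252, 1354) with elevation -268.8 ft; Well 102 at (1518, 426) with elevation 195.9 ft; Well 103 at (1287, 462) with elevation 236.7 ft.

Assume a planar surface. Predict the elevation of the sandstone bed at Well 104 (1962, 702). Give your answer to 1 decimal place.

-207.7 ft

Two edge vectors: Well 101→Well 102 = (1266, -928, 464.7), Well 101→Well 103 = (1035, -892, 505.5).
Normal n = (Well 101→Well 102) × (Well 101→Well 103) = (-54591.6, -158998.5, -168792).
So ∂z/∂x = −n_x/n_z = −0.323425 and ∂z/∂y = −n_y/n_z = −0.941979.
Intercept c from Well 101: -268.8 + 81.50 + 1275.44 = 1088.14.
At (1962, 702): z = −634.6 − 661.3 + 1088.14 = -207.7 ft.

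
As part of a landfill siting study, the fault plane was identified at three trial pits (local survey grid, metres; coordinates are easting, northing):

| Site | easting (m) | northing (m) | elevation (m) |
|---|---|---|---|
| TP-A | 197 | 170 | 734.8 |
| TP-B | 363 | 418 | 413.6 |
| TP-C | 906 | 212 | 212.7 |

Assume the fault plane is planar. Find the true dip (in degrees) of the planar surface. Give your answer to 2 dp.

Let the plane be z = a·easting + b·northing + c.
TP-B−TP-A: 166a + 248b = −321.2;  TP-C−TP-A: 709a + 42b = −522.1.
Solving gives a = −0.68690, b = −0.83538.
Gradient magnitude |∇z| = √(a² + b²) = √(0.47184 + 0.69786) = 1.08152.
True dip = arctan(1.08152) = 47.24°, dipping toward NE (azimuth ≈ 039°).

47.24°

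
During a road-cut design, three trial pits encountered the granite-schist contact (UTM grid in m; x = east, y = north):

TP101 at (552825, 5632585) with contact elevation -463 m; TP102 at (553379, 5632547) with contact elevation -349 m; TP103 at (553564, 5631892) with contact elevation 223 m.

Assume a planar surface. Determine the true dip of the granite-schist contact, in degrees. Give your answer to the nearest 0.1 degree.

Two edge vectors: TP101→TP102 = (554, -38, 114), TP101→TP103 = (739, -693, 686).
Normal n = (TP101→TP102) × (TP101→TP103) = (52934, -295798, -355840).
So ∂z/∂x = −n_x/n_z = 0.14876 and ∂z/∂y = −n_y/n_z = −0.83127.
Gradient magnitude |∇z| = √(a² + b²) = √(0.02213 + 0.69100) = 0.84447.
True dip = arctan(0.84447) = 40.2°, dipping toward N (azimuth ≈ 350°).

40.2°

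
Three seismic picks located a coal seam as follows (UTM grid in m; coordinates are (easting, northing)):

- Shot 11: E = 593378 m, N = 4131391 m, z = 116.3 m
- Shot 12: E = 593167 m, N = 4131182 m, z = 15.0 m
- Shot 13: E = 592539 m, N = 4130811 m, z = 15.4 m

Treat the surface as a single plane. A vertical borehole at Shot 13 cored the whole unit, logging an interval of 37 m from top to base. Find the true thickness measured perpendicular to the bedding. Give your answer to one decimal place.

21.5 m

Let the plane be z = a·E + b·N + c.
Shot 12−Shot 11: −211a − 209b = −101.3;  Shot 13−Shot 11: −839a − 580b = −100.9.
Solving gives a = −0.71107, b = 1.20256.
|∇z| = √(a²+b²) = 1.39706, so dip δ = arctan(1.39706) = 54.41°.
True thickness = vertical thickness × cos δ = 37 × cos 54.41° = 21.5 m.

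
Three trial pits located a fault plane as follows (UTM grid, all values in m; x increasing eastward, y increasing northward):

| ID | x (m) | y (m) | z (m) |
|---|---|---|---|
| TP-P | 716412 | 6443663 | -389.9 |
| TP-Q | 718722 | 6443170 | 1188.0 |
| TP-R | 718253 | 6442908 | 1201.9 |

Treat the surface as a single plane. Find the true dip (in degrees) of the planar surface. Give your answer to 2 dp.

Two edge vectors: TP-P→TP-Q = (2310, -493, 1577.9), TP-P→TP-R = (1841, -755, 1591.8).
Normal n = (TP-P→TP-Q) × (TP-P→TP-R) = (406557.1, -772144.1, -836437).
So ∂z/∂x = −n_x/n_z = 0.48606 and ∂z/∂y = −n_y/n_z = −0.92313.
Gradient magnitude |∇z| = √(a² + b²) = √(0.23625 + 0.85218) = 1.04328.
True dip = arctan(1.04328) = 46.21°, dipping toward NNW (azimuth ≈ 332°).

46.21°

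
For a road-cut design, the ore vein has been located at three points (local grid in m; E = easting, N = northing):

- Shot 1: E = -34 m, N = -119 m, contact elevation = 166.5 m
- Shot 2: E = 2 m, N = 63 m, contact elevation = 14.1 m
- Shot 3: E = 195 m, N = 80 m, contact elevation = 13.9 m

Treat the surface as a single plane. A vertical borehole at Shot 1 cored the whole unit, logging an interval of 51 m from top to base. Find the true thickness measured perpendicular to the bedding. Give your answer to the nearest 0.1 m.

Two edge vectors: Shot 1→Shot 2 = (36, 182, -152.4), Shot 1→Shot 3 = (229, 199, -152.6).
Normal n = (Shot 1→Shot 2) × (Shot 1→Shot 3) = (2554.4, -29406, -34514).
So ∂z/∂E = −n_x/n_z = 0.07401 and ∂z/∂N = −n_y/n_z = −0.85200.
|∇z| = √(a²+b²) = 0.85521, so dip δ = arctan(0.85521) = 40.54°.
True thickness = vertical thickness × cos δ = 51 × cos 40.54° = 38.8 m.

38.8 m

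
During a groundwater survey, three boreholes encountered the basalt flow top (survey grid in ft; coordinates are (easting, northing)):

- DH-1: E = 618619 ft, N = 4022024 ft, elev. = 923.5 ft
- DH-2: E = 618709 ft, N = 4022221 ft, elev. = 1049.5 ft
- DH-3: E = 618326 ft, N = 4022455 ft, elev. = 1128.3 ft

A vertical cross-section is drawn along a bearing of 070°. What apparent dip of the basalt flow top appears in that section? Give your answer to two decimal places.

18.37°

Two edge vectors: DH-1→DH-2 = (90, 197, 126), DH-1→DH-3 = (-293, 431, 204.8).
Normal n = (DH-1→DH-2) × (DH-1→DH-3) = (-13960.4, -55350, 96511).
So ∂z/∂E = −n_x/n_z = 0.14465 and ∂z/∂N = −n_y/n_z = 0.57351.
Unit vector along 070° is (sin 70°, cos 70°) = (0.9397, 0.3420).
Slope in that direction = a·(0.9397) + b·(0.3420) = 0.33208.
Apparent dip = arctan|0.33208| = 18.37° (true dip is 30.6°, so apparent ≤ true as expected).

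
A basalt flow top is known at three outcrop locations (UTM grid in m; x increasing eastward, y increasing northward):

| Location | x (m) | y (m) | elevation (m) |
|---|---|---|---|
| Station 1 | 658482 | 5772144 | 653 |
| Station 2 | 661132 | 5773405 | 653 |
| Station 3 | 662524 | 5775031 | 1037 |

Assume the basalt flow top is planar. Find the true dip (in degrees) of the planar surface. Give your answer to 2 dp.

Let the plane be z = a·x + b·y + c.
Station 2−Station 1: 2650a + 1261b = 0;  Station 3−Station 1: 4042a + 2887b = 384.
Solving gives a = −0.18962, b = 0.39850.
Gradient magnitude |∇z| = √(a² + b²) = √(0.03596 + 0.15880) = 0.44131.
True dip = arctan(0.44131) = 23.81°, dipping toward SSE (azimuth ≈ 155°).

23.81°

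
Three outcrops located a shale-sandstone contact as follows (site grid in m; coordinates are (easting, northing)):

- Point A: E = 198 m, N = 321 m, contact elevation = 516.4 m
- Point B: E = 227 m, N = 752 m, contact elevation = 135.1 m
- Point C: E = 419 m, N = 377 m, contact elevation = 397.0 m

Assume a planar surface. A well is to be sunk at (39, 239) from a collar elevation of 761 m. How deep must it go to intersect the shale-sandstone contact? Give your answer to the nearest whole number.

123 m

Let the plane be z = a·E + b·N + c.
Point B−Point A: 29a + 431b = −381.3;  Point C−Point A: 221a + 56b = −119.4.
Solving gives a = −0.32158, b = −0.86305.
Then c = 516.4 − a·198 − b·321 = 857.11.
At (39, 239): z_contact = −12.5 − 206.3 + 857.11 = 638.3 m.
Depth below ground = 761 − 638.3 = 123 m.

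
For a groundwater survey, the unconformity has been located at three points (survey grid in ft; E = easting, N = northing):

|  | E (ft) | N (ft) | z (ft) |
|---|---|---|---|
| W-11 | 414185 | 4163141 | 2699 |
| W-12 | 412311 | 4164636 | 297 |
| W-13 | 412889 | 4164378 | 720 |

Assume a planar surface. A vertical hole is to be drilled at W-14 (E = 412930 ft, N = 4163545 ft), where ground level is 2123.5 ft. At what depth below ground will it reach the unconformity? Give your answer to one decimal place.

Two edge vectors: W-11→W-12 = (-1874, 1495, -2402), W-11→W-13 = (-1296, 1237, -1979).
Normal n = (W-11→W-12) × (W-11→W-13) = (12669, -595654, -380618).
So ∂z/∂E = −n_x/n_z = 0.033285341 and ∂z/∂N = −n_y/n_z = −1.564965398.
Intercept c from W-11: 2699 − 13786.29 + 6515171.61 = 6504084.32.
At (412930, 4163545): z_contact = 13744.52 − 6515803.86 + 6504084.32 = 2024.98 ft.
Depth below ground = 2123.5 − 2024.98 = 98.5 ft.

98.5 ft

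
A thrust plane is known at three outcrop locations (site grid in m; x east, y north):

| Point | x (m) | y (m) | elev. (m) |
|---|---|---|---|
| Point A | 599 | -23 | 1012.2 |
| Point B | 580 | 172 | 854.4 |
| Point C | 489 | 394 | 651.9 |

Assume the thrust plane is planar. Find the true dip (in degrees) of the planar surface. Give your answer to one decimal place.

40.2°

Two edge vectors: Point A→Point B = (-19, 195, -157.8), Point A→Point C = (-110, 417, -360.3).
Normal n = (Point A→Point B) × (Point A→Point C) = (-4455.9, 10512.3, 13527).
So ∂z/∂x = −n_x/n_z = 0.32941 and ∂z/∂y = −n_y/n_z = −0.77713.
Gradient magnitude |∇z| = √(a² + b²) = √(0.10851 + 0.60394) = 0.84407.
True dip = arctan(0.84407) = 40.2°, dipping toward NNW (azimuth ≈ 337°).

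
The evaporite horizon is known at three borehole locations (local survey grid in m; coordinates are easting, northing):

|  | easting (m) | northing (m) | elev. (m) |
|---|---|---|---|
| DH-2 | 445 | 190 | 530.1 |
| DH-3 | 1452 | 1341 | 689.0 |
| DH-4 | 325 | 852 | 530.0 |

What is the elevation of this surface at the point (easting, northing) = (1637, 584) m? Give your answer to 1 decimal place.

695.4 m

Two edge vectors: DH-2→DH-3 = (1007, 1151, 158.9), DH-2→DH-4 = (-120, 662, -0.1).
Normal n = (DH-2→DH-3) × (DH-2→DH-4) = (-105306.9, -18967.3, 804754).
So ∂z/∂easting = −n_x/n_z = 0.130856 and ∂z/∂northing = −n_y/n_z = 0.023569.
Intercept c from DH-2: 530.1 − 58.23 − 4.48 = 467.39.
At (1637, 584): z = 214.2 + 13.8 + 467.39 = 695.4 m.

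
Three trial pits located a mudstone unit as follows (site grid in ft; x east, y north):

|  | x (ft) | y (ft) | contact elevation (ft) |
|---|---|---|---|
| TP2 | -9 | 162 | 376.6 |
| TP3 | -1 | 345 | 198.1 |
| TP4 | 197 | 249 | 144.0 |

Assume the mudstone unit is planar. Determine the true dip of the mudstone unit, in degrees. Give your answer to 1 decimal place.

50.0°

Let the plane be z = a·x + b·y + c.
TP3−TP2: 8a + 183b = −178.5;  TP4−TP2: 206a + 87b = −232.6.
Solving gives a = −0.73067, b = −0.94347.
Gradient magnitude |∇z| = √(a² + b²) = √(0.53388 + 0.89013) = 1.19332.
True dip = arctan(1.19332) = 50.0°, dipping toward NE (azimuth ≈ 038°).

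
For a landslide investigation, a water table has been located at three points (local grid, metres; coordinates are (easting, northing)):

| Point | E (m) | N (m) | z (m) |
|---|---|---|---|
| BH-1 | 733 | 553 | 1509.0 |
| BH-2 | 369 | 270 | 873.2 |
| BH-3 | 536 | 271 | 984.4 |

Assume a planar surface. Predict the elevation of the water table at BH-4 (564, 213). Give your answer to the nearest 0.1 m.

Two edge vectors: BH-1→BH-2 = (-364, -283, -635.8), BH-1→BH-3 = (-197, -282, -524.6).
Normal n = (BH-1→BH-2) × (BH-1→BH-3) = (-30833.8, -65701.8, 46897).
So ∂z/∂E = −n_x/n_z = 0.65748 and ∂z/∂N = −n_y/n_z = 1.40098.
Intercept c from BH-1: 1509 − 481.93 − 774.74 = 252.33.
At (564, 213): z = 370.8 + 298.4 + 252.33 = 921.6 m.

921.6 m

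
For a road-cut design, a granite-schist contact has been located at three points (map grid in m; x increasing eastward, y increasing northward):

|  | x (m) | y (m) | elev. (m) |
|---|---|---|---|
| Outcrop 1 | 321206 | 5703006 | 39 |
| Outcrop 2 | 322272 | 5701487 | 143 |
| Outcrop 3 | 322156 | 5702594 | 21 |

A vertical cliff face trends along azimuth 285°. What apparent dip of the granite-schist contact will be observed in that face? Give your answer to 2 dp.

2.13°

Two edge vectors: Outcrop 1→Outcrop 2 = (1066, -1519, 104), Outcrop 1→Outcrop 3 = (950, -412, -18).
Normal n = (Outcrop 1→Outcrop 2) × (Outcrop 1→Outcrop 3) = (70190, 117988, 1003858).
So ∂z/∂x = −n_x/n_z = −0.06992 and ∂z/∂y = −n_y/n_z = −0.11753.
Unit vector along 285° is (sin 285°, cos 285°) = (-0.9659, 0.2588).
Slope in that direction = a·(-0.9659) + b·(0.2588) = 0.03712.
Apparent dip = arctan|0.03712| = 2.13° (true dip is 7.8°, so apparent ≤ true as expected).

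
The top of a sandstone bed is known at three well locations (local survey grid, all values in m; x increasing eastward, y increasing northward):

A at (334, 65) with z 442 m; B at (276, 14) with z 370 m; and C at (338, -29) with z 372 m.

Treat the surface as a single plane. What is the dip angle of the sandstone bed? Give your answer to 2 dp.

43.66°

Two edge vectors: A→B = (-58, -51, -72), A→C = (4, -94, -70).
Normal n = (A→B) × (A→C) = (-3198, -4348, 5656).
So ∂z/∂x = −n_x/n_z = 0.56542 and ∂z/∂y = −n_y/n_z = 0.76874.
Gradient magnitude |∇z| = √(a² + b²) = √(0.31970 + 0.59096) = 0.95428.
True dip = arctan(0.95428) = 43.66°, dipping toward SW (azimuth ≈ 216°).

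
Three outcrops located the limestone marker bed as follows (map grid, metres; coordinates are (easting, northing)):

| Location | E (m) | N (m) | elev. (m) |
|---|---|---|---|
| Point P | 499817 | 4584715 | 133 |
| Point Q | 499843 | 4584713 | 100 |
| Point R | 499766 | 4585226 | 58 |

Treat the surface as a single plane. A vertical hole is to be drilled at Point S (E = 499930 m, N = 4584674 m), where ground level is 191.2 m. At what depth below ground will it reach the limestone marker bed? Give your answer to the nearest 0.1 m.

Let the plane be z = a·E + b·N + c.
Point Q−Point P: 26a − 2b = −33;  Point R−Point P: −51a + 511b = −75.
Solving gives a = −1.290427791, b = −0.275561286.
Then c = 133 − a·499817 − b·4584715 = 1908480.71.
At (499930, 4584674): z_contact = −645123.57 − 1263358.67 + 1908480.71 = -1.52 m.
Depth below ground = 191.2 − (-1.52) = 192.7 m.

192.7 m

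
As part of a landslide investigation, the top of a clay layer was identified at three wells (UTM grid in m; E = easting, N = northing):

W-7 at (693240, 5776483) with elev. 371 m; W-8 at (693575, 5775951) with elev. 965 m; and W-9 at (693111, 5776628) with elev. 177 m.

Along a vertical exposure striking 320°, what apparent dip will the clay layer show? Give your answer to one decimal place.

Let the plane be z = a·E + b·N + c.
W-8−W-7: 335a − 532b = 594;  W-9−W-7: −129a + 145b = −194.
Solving gives a = 0.85164, b = −0.58026.
Unit vector along 320° is (sin 320°, cos 320°) = (-0.6428, 0.7660).
Slope in that direction = a·(-0.6428) + b·(0.7660) = −0.99193.
Apparent dip = arctan|0.99193| = 44.8° (true dip is 45.9°, so apparent ≤ true as expected).

44.8°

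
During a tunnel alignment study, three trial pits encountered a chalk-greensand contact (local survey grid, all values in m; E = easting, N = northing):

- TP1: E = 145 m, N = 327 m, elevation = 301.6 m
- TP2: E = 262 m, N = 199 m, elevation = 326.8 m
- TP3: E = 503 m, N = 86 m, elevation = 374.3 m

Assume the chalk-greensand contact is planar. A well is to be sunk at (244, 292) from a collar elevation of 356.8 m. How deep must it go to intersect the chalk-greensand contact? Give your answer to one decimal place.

Two edge vectors: TP1→TP2 = (117, -128, 25.2), TP1→TP3 = (358, -241, 72.7).
Normal n = (TP1→TP2) × (TP1→TP3) = (-3232.4, 515.7, 17627).
So ∂z/∂E = −n_x/n_z = 0.18338 and ∂z/∂N = −n_y/n_z = −0.02926.
Intercept c from TP1: 301.6 − 26.59 + 9.57 = 284.58.
At (244, 292): z_contact = 44.74 − 8.54 + 284.58 = 320.78 m.
Depth below ground = 356.8 − 320.78 = 36.0 m.

36.0 m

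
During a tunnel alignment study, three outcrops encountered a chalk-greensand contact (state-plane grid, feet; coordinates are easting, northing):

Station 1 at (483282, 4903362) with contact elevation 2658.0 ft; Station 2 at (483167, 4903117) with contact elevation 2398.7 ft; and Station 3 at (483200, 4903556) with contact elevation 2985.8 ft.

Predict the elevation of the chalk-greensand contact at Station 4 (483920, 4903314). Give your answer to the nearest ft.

Let the plane be z = a·easting + b·northing + c.
Station 2−Station 1: −115a − 245b = −259.3;  Station 3−Station 1: −82a + 194b = 327.8.
Solving gives a = −0.70770755, b = 1.39055660.
Then c = 2658 − a·483282 − b·4903362 = −6473722.09.
At (483920, 4903314): z = −342473.8 + 6818335.7 − 6473722.09 = 2139.7 ft.

2140 ft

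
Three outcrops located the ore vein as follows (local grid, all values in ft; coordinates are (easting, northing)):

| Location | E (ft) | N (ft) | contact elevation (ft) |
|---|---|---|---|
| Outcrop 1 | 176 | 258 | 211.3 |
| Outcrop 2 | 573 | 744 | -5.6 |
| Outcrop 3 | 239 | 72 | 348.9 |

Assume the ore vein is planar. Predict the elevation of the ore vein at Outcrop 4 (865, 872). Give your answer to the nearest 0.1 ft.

-15.1 ft

Let the plane be z = a·E + b·N + c.
Outcrop 2−Outcrop 1: 397a + 486b = −216.9;  Outcrop 3−Outcrop 1: 63a − 186b = 137.6.
Solving gives a = 0.25397, b = −0.65376.
Then c = 211.3 − a·176 − b·258 = 335.27.
At (865, 872): z = 219.7 − 570.1 + 335.27 = -15.1 ft.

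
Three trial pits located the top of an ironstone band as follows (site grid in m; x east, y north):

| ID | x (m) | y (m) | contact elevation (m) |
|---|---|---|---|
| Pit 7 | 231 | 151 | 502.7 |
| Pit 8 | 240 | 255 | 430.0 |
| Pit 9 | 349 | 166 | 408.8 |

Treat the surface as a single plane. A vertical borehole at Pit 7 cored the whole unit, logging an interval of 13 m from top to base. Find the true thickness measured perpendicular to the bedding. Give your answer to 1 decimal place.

9.4 m

Two edge vectors: Pit 7→Pit 8 = (9, 104, -72.7), Pit 7→Pit 9 = (118, 15, -93.9).
Normal n = (Pit 7→Pit 8) × (Pit 7→Pit 9) = (-8675.1, -7733.5, -12137).
So ∂z/∂x = −n_x/n_z = −0.71476 and ∂z/∂y = −n_y/n_z = −0.63718.
|∇z| = √(a²+b²) = 0.95754, so dip δ = arctan(0.95754) = 43.76°.
True thickness = vertical thickness × cos δ = 13 × cos 43.76° = 9.4 m.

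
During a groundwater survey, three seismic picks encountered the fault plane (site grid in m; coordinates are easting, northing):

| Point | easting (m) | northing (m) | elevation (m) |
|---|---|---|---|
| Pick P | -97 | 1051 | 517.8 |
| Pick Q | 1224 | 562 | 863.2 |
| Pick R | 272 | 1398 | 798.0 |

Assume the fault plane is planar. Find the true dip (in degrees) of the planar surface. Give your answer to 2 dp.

28.95°

Let the plane be z = a·easting + b·northing + c.
Pick Q−Pick P: 1321a − 489b = 345.4;  Pick R−Pick P: 369a + 347b = 280.2.
Solving gives a = 0.40210, b = 0.37990.
Gradient magnitude |∇z| = √(a² + b²) = √(0.16168 + 0.14433) = 0.55318.
True dip = arctan(0.55318) = 28.95°, dipping toward SW (azimuth ≈ 227°).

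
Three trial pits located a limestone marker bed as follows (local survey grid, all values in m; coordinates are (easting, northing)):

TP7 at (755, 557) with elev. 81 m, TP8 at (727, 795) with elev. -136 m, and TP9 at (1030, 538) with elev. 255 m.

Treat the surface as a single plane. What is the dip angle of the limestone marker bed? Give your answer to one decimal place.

Let the plane be z = a·E + b·N + c.
TP8−TP7: −28a + 238b = −217;  TP9−TP7: 275a − 19b = 174.
Solving gives a = 0.57440, b = −0.84419.
Gradient magnitude |∇z| = √(a² + b²) = √(0.32994 + 0.71265) = 1.02107.
True dip = arctan(1.02107) = 45.6°, dipping toward NW (azimuth ≈ 326°).

45.6°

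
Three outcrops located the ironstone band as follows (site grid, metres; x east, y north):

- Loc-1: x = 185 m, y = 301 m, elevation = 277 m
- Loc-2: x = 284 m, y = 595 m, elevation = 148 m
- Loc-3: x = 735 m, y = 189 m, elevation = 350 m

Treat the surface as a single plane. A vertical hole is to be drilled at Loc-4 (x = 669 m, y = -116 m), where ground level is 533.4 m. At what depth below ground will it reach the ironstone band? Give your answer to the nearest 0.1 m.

Two edge vectors: Loc-1→Loc-2 = (99, 294, -129), Loc-1→Loc-3 = (550, -112, 73).
Normal n = (Loc-1→Loc-2) × (Loc-1→Loc-3) = (7014, -78177, -172788).
So ∂z/∂x = −n_x/n_z = 0.04059 and ∂z/∂y = −n_y/n_z = −0.45244.
Intercept c from Loc-1: 277 − 7.51 + 136.19 = 405.68.
At (669, -116): z_contact = 27.16 + 52.48 + 405.68 = 485.32 m.
Depth below ground = 533.4 − 485.32 = 48.1 m.

48.1 m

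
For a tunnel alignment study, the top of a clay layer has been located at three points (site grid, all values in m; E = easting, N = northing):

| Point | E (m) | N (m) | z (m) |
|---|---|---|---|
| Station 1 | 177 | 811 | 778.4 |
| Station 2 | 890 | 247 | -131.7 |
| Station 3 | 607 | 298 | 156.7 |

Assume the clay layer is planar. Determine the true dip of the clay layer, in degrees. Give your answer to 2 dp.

45.93°

Let the plane be z = a·E + b·N + c.
Station 2−Station 1: 713a − 564b = −910.1;  Station 3−Station 1: 430a − 513b = −621.7.
Solving gives a = −0.94315, b = 0.42133.
Gradient magnitude |∇z| = √(a² + b²) = √(0.88954 + 0.17752) = 1.03299.
True dip = arctan(1.03299) = 45.93°, dipping toward ESE (azimuth ≈ 114°).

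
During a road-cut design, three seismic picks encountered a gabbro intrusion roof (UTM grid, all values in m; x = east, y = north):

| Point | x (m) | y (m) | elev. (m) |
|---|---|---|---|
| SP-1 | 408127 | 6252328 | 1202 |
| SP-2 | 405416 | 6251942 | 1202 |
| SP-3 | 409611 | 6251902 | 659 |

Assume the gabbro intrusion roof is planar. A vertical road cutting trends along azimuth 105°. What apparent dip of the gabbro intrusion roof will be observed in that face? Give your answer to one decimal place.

18.7°

Let the plane be z = a·x + b·y + c.
SP-2−SP-1: −2711a − 386b = 0;  SP-3−SP-1: 1484a − 426b = −543.
Solving gives a = −0.12132, b = 0.85204.
Unit vector along 105° is (sin 105°, cos 105°) = (0.9659, -0.2588).
Slope in that direction = a·(0.9659) + b·(-0.2588) = −0.33771.
Apparent dip = arctan|0.33771| = 18.7° (true dip is 40.7°, so apparent ≤ true as expected).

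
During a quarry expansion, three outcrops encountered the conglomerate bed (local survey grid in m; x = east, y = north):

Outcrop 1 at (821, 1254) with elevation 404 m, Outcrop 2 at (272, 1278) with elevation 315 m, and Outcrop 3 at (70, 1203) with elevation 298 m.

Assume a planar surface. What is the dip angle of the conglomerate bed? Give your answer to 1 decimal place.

13.6°

Two edge vectors: Outcrop 1→Outcrop 2 = (-549, 24, -89), Outcrop 1→Outcrop 3 = (-751, -51, -106).
Normal n = (Outcrop 1→Outcrop 2) × (Outcrop 1→Outcrop 3) = (-7083, 8645, 46023).
So ∂z/∂x = −n_x/n_z = 0.15390 and ∂z/∂y = −n_y/n_z = −0.18784.
Gradient magnitude |∇z| = √(a² + b²) = √(0.02369 + 0.03528) = 0.24284.
True dip = arctan(0.24284) = 13.6°, dipping toward NW (azimuth ≈ 321°).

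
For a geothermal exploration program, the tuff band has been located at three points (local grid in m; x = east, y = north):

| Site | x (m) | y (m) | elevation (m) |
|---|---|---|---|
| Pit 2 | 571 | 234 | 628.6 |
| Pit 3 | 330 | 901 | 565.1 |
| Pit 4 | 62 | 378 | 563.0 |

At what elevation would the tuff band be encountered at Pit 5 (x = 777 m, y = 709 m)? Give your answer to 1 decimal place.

626.3 m

Let the plane be z = a·x + b·y + c.
Pit 3−Pit 2: −241a + 667b = −63.5;  Pit 4−Pit 2: −509a + 144b = −65.6.
Solving gives a = 0.11355, b = −0.05417.
Then c = 628.6 − a·571 − b·234 = 576.44.
At (777, 709): z = 88.2 − 38.4 + 576.44 = 626.3 m.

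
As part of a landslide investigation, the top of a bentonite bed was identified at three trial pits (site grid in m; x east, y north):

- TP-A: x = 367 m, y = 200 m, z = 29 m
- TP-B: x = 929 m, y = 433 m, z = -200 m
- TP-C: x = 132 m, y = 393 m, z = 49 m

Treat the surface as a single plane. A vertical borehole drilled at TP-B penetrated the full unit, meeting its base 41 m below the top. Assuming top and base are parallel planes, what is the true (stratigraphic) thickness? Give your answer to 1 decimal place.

38.1 m

Let the plane be z = a·x + b·y + c.
TP-B−TP-A: 562a + 233b = −229;  TP-C−TP-A: −235a + 193b = 20.
Solving gives a = −0.29933, b = −0.26084.
|∇z| = √(a²+b²) = 0.39704, so dip δ = arctan(0.39704) = 21.65°.
True thickness = vertical thickness × cos δ = 41 × cos 21.65° = 38.1 m.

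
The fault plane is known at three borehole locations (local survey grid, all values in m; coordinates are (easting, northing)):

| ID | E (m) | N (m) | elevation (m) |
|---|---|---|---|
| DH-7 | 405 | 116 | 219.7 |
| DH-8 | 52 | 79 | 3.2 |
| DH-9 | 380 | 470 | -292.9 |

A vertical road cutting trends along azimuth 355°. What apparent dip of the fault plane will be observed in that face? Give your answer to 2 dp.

55.50°

Two edge vectors: DH-7→DH-8 = (-353, -37, -216.5), DH-7→DH-9 = (-25, 354, -512.6).
Normal n = (DH-7→DH-8) × (DH-7→DH-9) = (95607.2, -175535.3, -125887).
So ∂z/∂E = −n_x/n_z = 0.75947 and ∂z/∂N = −n_y/n_z = −1.39439.
Unit vector along 355° is (sin 355°, cos 355°) = (-0.0872, 0.9962).
Slope in that direction = a·(-0.0872) + b·(0.9962) = −1.45527.
Apparent dip = arctan|1.45527| = 55.50° (true dip is 57.8°, so apparent ≤ true as expected).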